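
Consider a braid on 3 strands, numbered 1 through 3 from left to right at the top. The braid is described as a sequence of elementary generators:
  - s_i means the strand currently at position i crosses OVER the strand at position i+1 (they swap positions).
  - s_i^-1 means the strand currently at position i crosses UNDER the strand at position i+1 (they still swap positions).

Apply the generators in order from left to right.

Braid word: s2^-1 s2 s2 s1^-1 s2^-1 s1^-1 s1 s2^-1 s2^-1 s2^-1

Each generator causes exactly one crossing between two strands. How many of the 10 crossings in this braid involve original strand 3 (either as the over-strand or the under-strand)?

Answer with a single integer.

Answer: 6

Derivation:
Gen 1: crossing 2x3. Involves strand 3? yes. Count so far: 1
Gen 2: crossing 3x2. Involves strand 3? yes. Count so far: 2
Gen 3: crossing 2x3. Involves strand 3? yes. Count so far: 3
Gen 4: crossing 1x3. Involves strand 3? yes. Count so far: 4
Gen 5: crossing 1x2. Involves strand 3? no. Count so far: 4
Gen 6: crossing 3x2. Involves strand 3? yes. Count so far: 5
Gen 7: crossing 2x3. Involves strand 3? yes. Count so far: 6
Gen 8: crossing 2x1. Involves strand 3? no. Count so far: 6
Gen 9: crossing 1x2. Involves strand 3? no. Count so far: 6
Gen 10: crossing 2x1. Involves strand 3? no. Count so far: 6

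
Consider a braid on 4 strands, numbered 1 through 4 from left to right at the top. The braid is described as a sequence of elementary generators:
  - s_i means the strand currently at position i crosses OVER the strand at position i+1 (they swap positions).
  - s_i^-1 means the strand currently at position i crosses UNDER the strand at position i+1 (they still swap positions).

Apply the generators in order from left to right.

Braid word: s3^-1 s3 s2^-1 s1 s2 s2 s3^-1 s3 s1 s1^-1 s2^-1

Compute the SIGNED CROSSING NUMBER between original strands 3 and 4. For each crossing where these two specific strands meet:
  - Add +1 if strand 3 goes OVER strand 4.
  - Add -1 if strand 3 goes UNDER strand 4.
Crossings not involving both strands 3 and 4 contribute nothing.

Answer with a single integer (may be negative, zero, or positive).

Gen 1: 3 under 4. Both 3&4? yes. Contrib: -1. Sum: -1
Gen 2: 4 over 3. Both 3&4? yes. Contrib: -1. Sum: -2
Gen 3: crossing 2x3. Both 3&4? no. Sum: -2
Gen 4: crossing 1x3. Both 3&4? no. Sum: -2
Gen 5: crossing 1x2. Both 3&4? no. Sum: -2
Gen 6: crossing 2x1. Both 3&4? no. Sum: -2
Gen 7: crossing 2x4. Both 3&4? no. Sum: -2
Gen 8: crossing 4x2. Both 3&4? no. Sum: -2
Gen 9: crossing 3x1. Both 3&4? no. Sum: -2
Gen 10: crossing 1x3. Both 3&4? no. Sum: -2
Gen 11: crossing 1x2. Both 3&4? no. Sum: -2

Answer: -2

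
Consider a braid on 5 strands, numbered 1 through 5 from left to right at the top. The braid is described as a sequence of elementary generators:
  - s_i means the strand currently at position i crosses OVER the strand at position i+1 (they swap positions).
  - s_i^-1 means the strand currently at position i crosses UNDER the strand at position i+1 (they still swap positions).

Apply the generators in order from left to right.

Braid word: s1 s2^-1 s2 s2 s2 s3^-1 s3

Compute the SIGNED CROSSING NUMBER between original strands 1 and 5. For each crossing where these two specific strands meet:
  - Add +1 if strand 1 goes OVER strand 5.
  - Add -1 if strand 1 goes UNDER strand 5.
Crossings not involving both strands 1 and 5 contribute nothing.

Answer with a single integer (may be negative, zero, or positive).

Answer: 0

Derivation:
Gen 1: crossing 1x2. Both 1&5? no. Sum: 0
Gen 2: crossing 1x3. Both 1&5? no. Sum: 0
Gen 3: crossing 3x1. Both 1&5? no. Sum: 0
Gen 4: crossing 1x3. Both 1&5? no. Sum: 0
Gen 5: crossing 3x1. Both 1&5? no. Sum: 0
Gen 6: crossing 3x4. Both 1&5? no. Sum: 0
Gen 7: crossing 4x3. Both 1&5? no. Sum: 0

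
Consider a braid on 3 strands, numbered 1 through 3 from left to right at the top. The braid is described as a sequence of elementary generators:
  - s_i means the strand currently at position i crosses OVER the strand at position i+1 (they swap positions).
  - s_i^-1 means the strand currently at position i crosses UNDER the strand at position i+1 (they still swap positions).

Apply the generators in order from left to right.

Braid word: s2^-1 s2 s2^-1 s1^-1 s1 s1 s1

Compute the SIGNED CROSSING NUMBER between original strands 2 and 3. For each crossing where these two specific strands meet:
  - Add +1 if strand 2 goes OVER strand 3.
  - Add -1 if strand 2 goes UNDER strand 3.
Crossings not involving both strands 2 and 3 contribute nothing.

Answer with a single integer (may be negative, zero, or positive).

Answer: -3

Derivation:
Gen 1: 2 under 3. Both 2&3? yes. Contrib: -1. Sum: -1
Gen 2: 3 over 2. Both 2&3? yes. Contrib: -1. Sum: -2
Gen 3: 2 under 3. Both 2&3? yes. Contrib: -1. Sum: -3
Gen 4: crossing 1x3. Both 2&3? no. Sum: -3
Gen 5: crossing 3x1. Both 2&3? no. Sum: -3
Gen 6: crossing 1x3. Both 2&3? no. Sum: -3
Gen 7: crossing 3x1. Both 2&3? no. Sum: -3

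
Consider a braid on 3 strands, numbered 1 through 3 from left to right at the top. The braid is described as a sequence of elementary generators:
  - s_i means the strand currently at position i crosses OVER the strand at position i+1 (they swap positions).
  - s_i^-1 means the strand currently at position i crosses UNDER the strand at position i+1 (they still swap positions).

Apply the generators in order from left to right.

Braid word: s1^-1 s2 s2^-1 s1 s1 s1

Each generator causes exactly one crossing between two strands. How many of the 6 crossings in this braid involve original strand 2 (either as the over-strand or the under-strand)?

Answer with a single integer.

Answer: 4

Derivation:
Gen 1: crossing 1x2. Involves strand 2? yes. Count so far: 1
Gen 2: crossing 1x3. Involves strand 2? no. Count so far: 1
Gen 3: crossing 3x1. Involves strand 2? no. Count so far: 1
Gen 4: crossing 2x1. Involves strand 2? yes. Count so far: 2
Gen 5: crossing 1x2. Involves strand 2? yes. Count so far: 3
Gen 6: crossing 2x1. Involves strand 2? yes. Count so far: 4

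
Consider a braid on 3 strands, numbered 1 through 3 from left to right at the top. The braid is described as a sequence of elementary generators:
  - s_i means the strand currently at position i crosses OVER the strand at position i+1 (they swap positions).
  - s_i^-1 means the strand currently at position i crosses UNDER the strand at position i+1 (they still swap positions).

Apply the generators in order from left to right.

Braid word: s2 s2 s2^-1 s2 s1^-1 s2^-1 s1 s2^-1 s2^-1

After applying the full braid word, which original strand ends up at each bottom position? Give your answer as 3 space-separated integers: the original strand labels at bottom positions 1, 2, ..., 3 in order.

Answer: 3 2 1

Derivation:
Gen 1 (s2): strand 2 crosses over strand 3. Perm now: [1 3 2]
Gen 2 (s2): strand 3 crosses over strand 2. Perm now: [1 2 3]
Gen 3 (s2^-1): strand 2 crosses under strand 3. Perm now: [1 3 2]
Gen 4 (s2): strand 3 crosses over strand 2. Perm now: [1 2 3]
Gen 5 (s1^-1): strand 1 crosses under strand 2. Perm now: [2 1 3]
Gen 6 (s2^-1): strand 1 crosses under strand 3. Perm now: [2 3 1]
Gen 7 (s1): strand 2 crosses over strand 3. Perm now: [3 2 1]
Gen 8 (s2^-1): strand 2 crosses under strand 1. Perm now: [3 1 2]
Gen 9 (s2^-1): strand 1 crosses under strand 2. Perm now: [3 2 1]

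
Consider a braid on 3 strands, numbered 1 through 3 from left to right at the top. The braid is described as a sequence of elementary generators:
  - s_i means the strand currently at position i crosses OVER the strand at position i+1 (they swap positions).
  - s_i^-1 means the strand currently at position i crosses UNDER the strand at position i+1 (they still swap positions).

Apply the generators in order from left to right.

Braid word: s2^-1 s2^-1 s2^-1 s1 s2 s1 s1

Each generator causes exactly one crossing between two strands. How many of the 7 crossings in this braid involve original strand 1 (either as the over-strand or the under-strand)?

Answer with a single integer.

Gen 1: crossing 2x3. Involves strand 1? no. Count so far: 0
Gen 2: crossing 3x2. Involves strand 1? no. Count so far: 0
Gen 3: crossing 2x3. Involves strand 1? no. Count so far: 0
Gen 4: crossing 1x3. Involves strand 1? yes. Count so far: 1
Gen 5: crossing 1x2. Involves strand 1? yes. Count so far: 2
Gen 6: crossing 3x2. Involves strand 1? no. Count so far: 2
Gen 7: crossing 2x3. Involves strand 1? no. Count so far: 2

Answer: 2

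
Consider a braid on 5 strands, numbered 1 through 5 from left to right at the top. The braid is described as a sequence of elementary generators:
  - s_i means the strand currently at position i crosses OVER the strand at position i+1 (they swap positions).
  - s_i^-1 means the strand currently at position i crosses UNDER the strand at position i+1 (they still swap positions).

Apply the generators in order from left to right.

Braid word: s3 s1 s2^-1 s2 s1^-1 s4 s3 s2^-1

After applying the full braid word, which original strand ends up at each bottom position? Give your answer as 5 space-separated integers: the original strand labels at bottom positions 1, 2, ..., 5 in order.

Answer: 1 5 2 4 3

Derivation:
Gen 1 (s3): strand 3 crosses over strand 4. Perm now: [1 2 4 3 5]
Gen 2 (s1): strand 1 crosses over strand 2. Perm now: [2 1 4 3 5]
Gen 3 (s2^-1): strand 1 crosses under strand 4. Perm now: [2 4 1 3 5]
Gen 4 (s2): strand 4 crosses over strand 1. Perm now: [2 1 4 3 5]
Gen 5 (s1^-1): strand 2 crosses under strand 1. Perm now: [1 2 4 3 5]
Gen 6 (s4): strand 3 crosses over strand 5. Perm now: [1 2 4 5 3]
Gen 7 (s3): strand 4 crosses over strand 5. Perm now: [1 2 5 4 3]
Gen 8 (s2^-1): strand 2 crosses under strand 5. Perm now: [1 5 2 4 3]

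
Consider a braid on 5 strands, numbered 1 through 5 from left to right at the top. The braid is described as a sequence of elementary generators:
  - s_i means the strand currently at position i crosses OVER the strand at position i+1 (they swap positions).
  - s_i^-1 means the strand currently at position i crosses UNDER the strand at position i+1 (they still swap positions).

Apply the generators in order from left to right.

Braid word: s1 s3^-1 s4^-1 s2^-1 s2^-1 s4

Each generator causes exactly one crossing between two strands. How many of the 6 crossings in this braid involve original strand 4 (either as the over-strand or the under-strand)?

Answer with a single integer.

Gen 1: crossing 1x2. Involves strand 4? no. Count so far: 0
Gen 2: crossing 3x4. Involves strand 4? yes. Count so far: 1
Gen 3: crossing 3x5. Involves strand 4? no. Count so far: 1
Gen 4: crossing 1x4. Involves strand 4? yes. Count so far: 2
Gen 5: crossing 4x1. Involves strand 4? yes. Count so far: 3
Gen 6: crossing 5x3. Involves strand 4? no. Count so far: 3

Answer: 3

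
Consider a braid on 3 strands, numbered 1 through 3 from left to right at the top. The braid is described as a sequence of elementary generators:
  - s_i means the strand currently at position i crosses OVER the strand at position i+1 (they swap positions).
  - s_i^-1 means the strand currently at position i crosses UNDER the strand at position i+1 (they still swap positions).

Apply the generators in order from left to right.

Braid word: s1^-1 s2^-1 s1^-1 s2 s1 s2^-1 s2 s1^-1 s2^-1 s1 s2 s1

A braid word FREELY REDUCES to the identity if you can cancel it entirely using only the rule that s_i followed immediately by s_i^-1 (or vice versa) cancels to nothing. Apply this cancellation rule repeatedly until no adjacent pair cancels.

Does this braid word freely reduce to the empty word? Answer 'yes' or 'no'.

Answer: yes

Derivation:
Gen 1 (s1^-1): push. Stack: [s1^-1]
Gen 2 (s2^-1): push. Stack: [s1^-1 s2^-1]
Gen 3 (s1^-1): push. Stack: [s1^-1 s2^-1 s1^-1]
Gen 4 (s2): push. Stack: [s1^-1 s2^-1 s1^-1 s2]
Gen 5 (s1): push. Stack: [s1^-1 s2^-1 s1^-1 s2 s1]
Gen 6 (s2^-1): push. Stack: [s1^-1 s2^-1 s1^-1 s2 s1 s2^-1]
Gen 7 (s2): cancels prior s2^-1. Stack: [s1^-1 s2^-1 s1^-1 s2 s1]
Gen 8 (s1^-1): cancels prior s1. Stack: [s1^-1 s2^-1 s1^-1 s2]
Gen 9 (s2^-1): cancels prior s2. Stack: [s1^-1 s2^-1 s1^-1]
Gen 10 (s1): cancels prior s1^-1. Stack: [s1^-1 s2^-1]
Gen 11 (s2): cancels prior s2^-1. Stack: [s1^-1]
Gen 12 (s1): cancels prior s1^-1. Stack: []
Reduced word: (empty)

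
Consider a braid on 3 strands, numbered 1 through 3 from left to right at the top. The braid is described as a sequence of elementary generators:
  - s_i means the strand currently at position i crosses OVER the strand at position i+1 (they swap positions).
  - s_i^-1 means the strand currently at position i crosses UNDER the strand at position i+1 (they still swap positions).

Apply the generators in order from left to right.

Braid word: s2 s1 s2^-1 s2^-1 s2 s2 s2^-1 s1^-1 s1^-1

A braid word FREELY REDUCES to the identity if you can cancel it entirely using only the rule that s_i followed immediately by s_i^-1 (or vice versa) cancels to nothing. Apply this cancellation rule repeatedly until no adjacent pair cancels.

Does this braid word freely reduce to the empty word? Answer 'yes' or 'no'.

Gen 1 (s2): push. Stack: [s2]
Gen 2 (s1): push. Stack: [s2 s1]
Gen 3 (s2^-1): push. Stack: [s2 s1 s2^-1]
Gen 4 (s2^-1): push. Stack: [s2 s1 s2^-1 s2^-1]
Gen 5 (s2): cancels prior s2^-1. Stack: [s2 s1 s2^-1]
Gen 6 (s2): cancels prior s2^-1. Stack: [s2 s1]
Gen 7 (s2^-1): push. Stack: [s2 s1 s2^-1]
Gen 8 (s1^-1): push. Stack: [s2 s1 s2^-1 s1^-1]
Gen 9 (s1^-1): push. Stack: [s2 s1 s2^-1 s1^-1 s1^-1]
Reduced word: s2 s1 s2^-1 s1^-1 s1^-1

Answer: no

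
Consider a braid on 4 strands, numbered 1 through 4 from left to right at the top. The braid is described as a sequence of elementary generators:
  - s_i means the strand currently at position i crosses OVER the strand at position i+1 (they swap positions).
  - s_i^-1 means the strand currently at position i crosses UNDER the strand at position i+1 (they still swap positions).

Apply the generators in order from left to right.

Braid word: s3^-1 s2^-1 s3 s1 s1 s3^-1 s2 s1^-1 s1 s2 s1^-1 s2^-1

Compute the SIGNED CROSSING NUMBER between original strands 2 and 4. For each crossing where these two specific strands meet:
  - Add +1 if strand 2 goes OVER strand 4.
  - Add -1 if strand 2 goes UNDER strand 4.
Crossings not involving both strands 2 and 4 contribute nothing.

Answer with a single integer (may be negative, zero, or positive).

Gen 1: crossing 3x4. Both 2&4? no. Sum: 0
Gen 2: 2 under 4. Both 2&4? yes. Contrib: -1. Sum: -1
Gen 3: crossing 2x3. Both 2&4? no. Sum: -1
Gen 4: crossing 1x4. Both 2&4? no. Sum: -1
Gen 5: crossing 4x1. Both 2&4? no. Sum: -1
Gen 6: crossing 3x2. Both 2&4? no. Sum: -1
Gen 7: 4 over 2. Both 2&4? yes. Contrib: -1. Sum: -2
Gen 8: crossing 1x2. Both 2&4? no. Sum: -2
Gen 9: crossing 2x1. Both 2&4? no. Sum: -2
Gen 10: 2 over 4. Both 2&4? yes. Contrib: +1. Sum: -1
Gen 11: crossing 1x4. Both 2&4? no. Sum: -1
Gen 12: crossing 1x2. Both 2&4? no. Sum: -1

Answer: -1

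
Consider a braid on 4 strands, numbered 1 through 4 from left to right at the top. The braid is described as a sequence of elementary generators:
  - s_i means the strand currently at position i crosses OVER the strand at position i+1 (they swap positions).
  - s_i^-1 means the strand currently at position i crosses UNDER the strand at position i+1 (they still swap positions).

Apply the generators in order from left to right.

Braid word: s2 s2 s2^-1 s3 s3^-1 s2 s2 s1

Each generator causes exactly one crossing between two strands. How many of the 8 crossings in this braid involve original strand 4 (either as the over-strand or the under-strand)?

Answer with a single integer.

Gen 1: crossing 2x3. Involves strand 4? no. Count so far: 0
Gen 2: crossing 3x2. Involves strand 4? no. Count so far: 0
Gen 3: crossing 2x3. Involves strand 4? no. Count so far: 0
Gen 4: crossing 2x4. Involves strand 4? yes. Count so far: 1
Gen 5: crossing 4x2. Involves strand 4? yes. Count so far: 2
Gen 6: crossing 3x2. Involves strand 4? no. Count so far: 2
Gen 7: crossing 2x3. Involves strand 4? no. Count so far: 2
Gen 8: crossing 1x3. Involves strand 4? no. Count so far: 2

Answer: 2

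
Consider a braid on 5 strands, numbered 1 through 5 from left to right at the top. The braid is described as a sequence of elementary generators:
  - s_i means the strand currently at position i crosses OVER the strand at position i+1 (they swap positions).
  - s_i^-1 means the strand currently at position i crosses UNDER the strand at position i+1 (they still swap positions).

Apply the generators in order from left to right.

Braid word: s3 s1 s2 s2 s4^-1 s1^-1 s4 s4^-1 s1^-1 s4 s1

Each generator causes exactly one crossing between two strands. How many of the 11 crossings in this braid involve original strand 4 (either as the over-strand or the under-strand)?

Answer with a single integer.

Gen 1: crossing 3x4. Involves strand 4? yes. Count so far: 1
Gen 2: crossing 1x2. Involves strand 4? no. Count so far: 1
Gen 3: crossing 1x4. Involves strand 4? yes. Count so far: 2
Gen 4: crossing 4x1. Involves strand 4? yes. Count so far: 3
Gen 5: crossing 3x5. Involves strand 4? no. Count so far: 3
Gen 6: crossing 2x1. Involves strand 4? no. Count so far: 3
Gen 7: crossing 5x3. Involves strand 4? no. Count so far: 3
Gen 8: crossing 3x5. Involves strand 4? no. Count so far: 3
Gen 9: crossing 1x2. Involves strand 4? no. Count so far: 3
Gen 10: crossing 5x3. Involves strand 4? no. Count so far: 3
Gen 11: crossing 2x1. Involves strand 4? no. Count so far: 3

Answer: 3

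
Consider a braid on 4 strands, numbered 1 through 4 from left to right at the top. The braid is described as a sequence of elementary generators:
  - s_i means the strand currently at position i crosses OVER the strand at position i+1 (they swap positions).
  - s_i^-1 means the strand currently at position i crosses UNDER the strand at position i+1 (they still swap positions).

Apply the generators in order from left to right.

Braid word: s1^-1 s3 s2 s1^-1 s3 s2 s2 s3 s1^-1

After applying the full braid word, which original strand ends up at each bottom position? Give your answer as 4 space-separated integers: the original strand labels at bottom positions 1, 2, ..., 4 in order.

Gen 1 (s1^-1): strand 1 crosses under strand 2. Perm now: [2 1 3 4]
Gen 2 (s3): strand 3 crosses over strand 4. Perm now: [2 1 4 3]
Gen 3 (s2): strand 1 crosses over strand 4. Perm now: [2 4 1 3]
Gen 4 (s1^-1): strand 2 crosses under strand 4. Perm now: [4 2 1 3]
Gen 5 (s3): strand 1 crosses over strand 3. Perm now: [4 2 3 1]
Gen 6 (s2): strand 2 crosses over strand 3. Perm now: [4 3 2 1]
Gen 7 (s2): strand 3 crosses over strand 2. Perm now: [4 2 3 1]
Gen 8 (s3): strand 3 crosses over strand 1. Perm now: [4 2 1 3]
Gen 9 (s1^-1): strand 4 crosses under strand 2. Perm now: [2 4 1 3]

Answer: 2 4 1 3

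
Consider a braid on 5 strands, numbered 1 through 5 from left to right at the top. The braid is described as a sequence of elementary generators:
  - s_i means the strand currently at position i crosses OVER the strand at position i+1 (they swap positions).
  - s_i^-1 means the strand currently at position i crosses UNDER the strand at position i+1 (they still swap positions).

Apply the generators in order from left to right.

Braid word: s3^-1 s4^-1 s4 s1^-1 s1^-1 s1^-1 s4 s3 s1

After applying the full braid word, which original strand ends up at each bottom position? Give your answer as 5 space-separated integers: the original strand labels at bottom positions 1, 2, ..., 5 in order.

Answer: 1 2 5 4 3

Derivation:
Gen 1 (s3^-1): strand 3 crosses under strand 4. Perm now: [1 2 4 3 5]
Gen 2 (s4^-1): strand 3 crosses under strand 5. Perm now: [1 2 4 5 3]
Gen 3 (s4): strand 5 crosses over strand 3. Perm now: [1 2 4 3 5]
Gen 4 (s1^-1): strand 1 crosses under strand 2. Perm now: [2 1 4 3 5]
Gen 5 (s1^-1): strand 2 crosses under strand 1. Perm now: [1 2 4 3 5]
Gen 6 (s1^-1): strand 1 crosses under strand 2. Perm now: [2 1 4 3 5]
Gen 7 (s4): strand 3 crosses over strand 5. Perm now: [2 1 4 5 3]
Gen 8 (s3): strand 4 crosses over strand 5. Perm now: [2 1 5 4 3]
Gen 9 (s1): strand 2 crosses over strand 1. Perm now: [1 2 5 4 3]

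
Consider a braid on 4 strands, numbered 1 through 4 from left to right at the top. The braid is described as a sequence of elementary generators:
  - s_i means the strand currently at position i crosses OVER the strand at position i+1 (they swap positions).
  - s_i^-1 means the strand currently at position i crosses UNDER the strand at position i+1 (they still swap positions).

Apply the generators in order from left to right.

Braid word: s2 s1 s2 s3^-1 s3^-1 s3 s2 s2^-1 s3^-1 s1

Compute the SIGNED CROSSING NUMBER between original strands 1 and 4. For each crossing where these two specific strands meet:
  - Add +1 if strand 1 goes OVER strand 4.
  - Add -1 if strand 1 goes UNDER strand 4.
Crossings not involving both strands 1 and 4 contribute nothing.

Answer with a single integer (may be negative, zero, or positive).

Gen 1: crossing 2x3. Both 1&4? no. Sum: 0
Gen 2: crossing 1x3. Both 1&4? no. Sum: 0
Gen 3: crossing 1x2. Both 1&4? no. Sum: 0
Gen 4: 1 under 4. Both 1&4? yes. Contrib: -1. Sum: -1
Gen 5: 4 under 1. Both 1&4? yes. Contrib: +1. Sum: 0
Gen 6: 1 over 4. Both 1&4? yes. Contrib: +1. Sum: 1
Gen 7: crossing 2x4. Both 1&4? no. Sum: 1
Gen 8: crossing 4x2. Both 1&4? no. Sum: 1
Gen 9: 4 under 1. Both 1&4? yes. Contrib: +1. Sum: 2
Gen 10: crossing 3x2. Both 1&4? no. Sum: 2

Answer: 2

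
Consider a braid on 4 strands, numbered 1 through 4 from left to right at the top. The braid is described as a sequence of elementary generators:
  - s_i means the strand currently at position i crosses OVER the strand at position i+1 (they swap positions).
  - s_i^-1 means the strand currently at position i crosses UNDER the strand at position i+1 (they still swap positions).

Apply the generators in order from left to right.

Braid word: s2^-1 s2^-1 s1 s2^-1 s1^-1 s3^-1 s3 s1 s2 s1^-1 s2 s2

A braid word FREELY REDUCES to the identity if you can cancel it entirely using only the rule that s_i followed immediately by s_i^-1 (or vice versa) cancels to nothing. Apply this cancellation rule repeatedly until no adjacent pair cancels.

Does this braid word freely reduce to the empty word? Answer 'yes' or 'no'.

Gen 1 (s2^-1): push. Stack: [s2^-1]
Gen 2 (s2^-1): push. Stack: [s2^-1 s2^-1]
Gen 3 (s1): push. Stack: [s2^-1 s2^-1 s1]
Gen 4 (s2^-1): push. Stack: [s2^-1 s2^-1 s1 s2^-1]
Gen 5 (s1^-1): push. Stack: [s2^-1 s2^-1 s1 s2^-1 s1^-1]
Gen 6 (s3^-1): push. Stack: [s2^-1 s2^-1 s1 s2^-1 s1^-1 s3^-1]
Gen 7 (s3): cancels prior s3^-1. Stack: [s2^-1 s2^-1 s1 s2^-1 s1^-1]
Gen 8 (s1): cancels prior s1^-1. Stack: [s2^-1 s2^-1 s1 s2^-1]
Gen 9 (s2): cancels prior s2^-1. Stack: [s2^-1 s2^-1 s1]
Gen 10 (s1^-1): cancels prior s1. Stack: [s2^-1 s2^-1]
Gen 11 (s2): cancels prior s2^-1. Stack: [s2^-1]
Gen 12 (s2): cancels prior s2^-1. Stack: []
Reduced word: (empty)

Answer: yes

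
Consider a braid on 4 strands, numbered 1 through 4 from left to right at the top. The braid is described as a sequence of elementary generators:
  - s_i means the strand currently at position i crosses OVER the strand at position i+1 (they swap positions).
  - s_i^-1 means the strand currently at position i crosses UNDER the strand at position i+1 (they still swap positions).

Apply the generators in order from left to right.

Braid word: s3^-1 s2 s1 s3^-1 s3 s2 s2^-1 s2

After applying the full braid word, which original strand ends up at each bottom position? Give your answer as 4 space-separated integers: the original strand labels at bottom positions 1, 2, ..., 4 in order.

Gen 1 (s3^-1): strand 3 crosses under strand 4. Perm now: [1 2 4 3]
Gen 2 (s2): strand 2 crosses over strand 4. Perm now: [1 4 2 3]
Gen 3 (s1): strand 1 crosses over strand 4. Perm now: [4 1 2 3]
Gen 4 (s3^-1): strand 2 crosses under strand 3. Perm now: [4 1 3 2]
Gen 5 (s3): strand 3 crosses over strand 2. Perm now: [4 1 2 3]
Gen 6 (s2): strand 1 crosses over strand 2. Perm now: [4 2 1 3]
Gen 7 (s2^-1): strand 2 crosses under strand 1. Perm now: [4 1 2 3]
Gen 8 (s2): strand 1 crosses over strand 2. Perm now: [4 2 1 3]

Answer: 4 2 1 3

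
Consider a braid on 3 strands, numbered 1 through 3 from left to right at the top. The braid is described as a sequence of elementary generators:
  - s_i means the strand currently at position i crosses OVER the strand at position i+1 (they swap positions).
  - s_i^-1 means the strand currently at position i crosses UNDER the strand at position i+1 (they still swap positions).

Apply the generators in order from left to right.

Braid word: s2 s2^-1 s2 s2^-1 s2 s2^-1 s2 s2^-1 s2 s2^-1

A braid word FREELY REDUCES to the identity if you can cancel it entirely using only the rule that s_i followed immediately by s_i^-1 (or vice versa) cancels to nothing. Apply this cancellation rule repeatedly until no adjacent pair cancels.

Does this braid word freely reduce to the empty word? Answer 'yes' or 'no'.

Gen 1 (s2): push. Stack: [s2]
Gen 2 (s2^-1): cancels prior s2. Stack: []
Gen 3 (s2): push. Stack: [s2]
Gen 4 (s2^-1): cancels prior s2. Stack: []
Gen 5 (s2): push. Stack: [s2]
Gen 6 (s2^-1): cancels prior s2. Stack: []
Gen 7 (s2): push. Stack: [s2]
Gen 8 (s2^-1): cancels prior s2. Stack: []
Gen 9 (s2): push. Stack: [s2]
Gen 10 (s2^-1): cancels prior s2. Stack: []
Reduced word: (empty)

Answer: yes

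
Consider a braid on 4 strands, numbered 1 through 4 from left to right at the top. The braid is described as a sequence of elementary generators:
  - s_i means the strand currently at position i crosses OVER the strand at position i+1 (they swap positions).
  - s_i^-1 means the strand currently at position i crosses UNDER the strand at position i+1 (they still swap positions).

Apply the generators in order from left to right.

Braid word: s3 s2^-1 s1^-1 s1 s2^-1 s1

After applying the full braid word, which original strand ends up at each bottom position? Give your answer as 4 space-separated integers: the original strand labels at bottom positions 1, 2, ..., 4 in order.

Gen 1 (s3): strand 3 crosses over strand 4. Perm now: [1 2 4 3]
Gen 2 (s2^-1): strand 2 crosses under strand 4. Perm now: [1 4 2 3]
Gen 3 (s1^-1): strand 1 crosses under strand 4. Perm now: [4 1 2 3]
Gen 4 (s1): strand 4 crosses over strand 1. Perm now: [1 4 2 3]
Gen 5 (s2^-1): strand 4 crosses under strand 2. Perm now: [1 2 4 3]
Gen 6 (s1): strand 1 crosses over strand 2. Perm now: [2 1 4 3]

Answer: 2 1 4 3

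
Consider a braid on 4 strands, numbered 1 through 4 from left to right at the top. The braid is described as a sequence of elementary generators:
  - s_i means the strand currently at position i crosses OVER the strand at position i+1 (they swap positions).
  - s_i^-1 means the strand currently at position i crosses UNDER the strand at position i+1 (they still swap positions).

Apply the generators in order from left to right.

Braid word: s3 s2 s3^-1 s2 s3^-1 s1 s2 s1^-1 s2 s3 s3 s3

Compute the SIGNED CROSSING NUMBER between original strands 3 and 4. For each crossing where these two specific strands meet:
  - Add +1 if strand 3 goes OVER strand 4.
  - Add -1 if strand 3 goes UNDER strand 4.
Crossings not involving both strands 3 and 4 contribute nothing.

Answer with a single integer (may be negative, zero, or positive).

Answer: 1

Derivation:
Gen 1: 3 over 4. Both 3&4? yes. Contrib: +1. Sum: 1
Gen 2: crossing 2x4. Both 3&4? no. Sum: 1
Gen 3: crossing 2x3. Both 3&4? no. Sum: 1
Gen 4: 4 over 3. Both 3&4? yes. Contrib: -1. Sum: 0
Gen 5: crossing 4x2. Both 3&4? no. Sum: 0
Gen 6: crossing 1x3. Both 3&4? no. Sum: 0
Gen 7: crossing 1x2. Both 3&4? no. Sum: 0
Gen 8: crossing 3x2. Both 3&4? no. Sum: 0
Gen 9: crossing 3x1. Both 3&4? no. Sum: 0
Gen 10: 3 over 4. Both 3&4? yes. Contrib: +1. Sum: 1
Gen 11: 4 over 3. Both 3&4? yes. Contrib: -1. Sum: 0
Gen 12: 3 over 4. Both 3&4? yes. Contrib: +1. Sum: 1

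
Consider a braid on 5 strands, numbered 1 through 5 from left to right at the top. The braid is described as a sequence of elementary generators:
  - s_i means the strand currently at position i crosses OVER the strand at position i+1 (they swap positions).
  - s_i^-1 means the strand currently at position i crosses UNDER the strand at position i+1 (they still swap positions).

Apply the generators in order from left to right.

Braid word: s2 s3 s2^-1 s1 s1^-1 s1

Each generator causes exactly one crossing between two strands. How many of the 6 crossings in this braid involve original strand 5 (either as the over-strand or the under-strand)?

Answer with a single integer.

Gen 1: crossing 2x3. Involves strand 5? no. Count so far: 0
Gen 2: crossing 2x4. Involves strand 5? no. Count so far: 0
Gen 3: crossing 3x4. Involves strand 5? no. Count so far: 0
Gen 4: crossing 1x4. Involves strand 5? no. Count so far: 0
Gen 5: crossing 4x1. Involves strand 5? no. Count so far: 0
Gen 6: crossing 1x4. Involves strand 5? no. Count so far: 0

Answer: 0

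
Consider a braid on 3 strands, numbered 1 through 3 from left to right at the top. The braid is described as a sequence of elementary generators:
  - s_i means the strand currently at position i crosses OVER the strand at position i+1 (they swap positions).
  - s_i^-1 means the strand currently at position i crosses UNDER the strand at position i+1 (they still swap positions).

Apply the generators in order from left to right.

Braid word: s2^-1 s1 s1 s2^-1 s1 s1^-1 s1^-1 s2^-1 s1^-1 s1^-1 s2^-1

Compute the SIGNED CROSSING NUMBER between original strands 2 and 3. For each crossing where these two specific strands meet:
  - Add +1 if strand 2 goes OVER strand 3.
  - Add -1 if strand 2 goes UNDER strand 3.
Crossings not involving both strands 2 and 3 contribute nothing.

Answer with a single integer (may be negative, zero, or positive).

Answer: 0

Derivation:
Gen 1: 2 under 3. Both 2&3? yes. Contrib: -1. Sum: -1
Gen 2: crossing 1x3. Both 2&3? no. Sum: -1
Gen 3: crossing 3x1. Both 2&3? no. Sum: -1
Gen 4: 3 under 2. Both 2&3? yes. Contrib: +1. Sum: 0
Gen 5: crossing 1x2. Both 2&3? no. Sum: 0
Gen 6: crossing 2x1. Both 2&3? no. Sum: 0
Gen 7: crossing 1x2. Both 2&3? no. Sum: 0
Gen 8: crossing 1x3. Both 2&3? no. Sum: 0
Gen 9: 2 under 3. Both 2&3? yes. Contrib: -1. Sum: -1
Gen 10: 3 under 2. Both 2&3? yes. Contrib: +1. Sum: 0
Gen 11: crossing 3x1. Both 2&3? no. Sum: 0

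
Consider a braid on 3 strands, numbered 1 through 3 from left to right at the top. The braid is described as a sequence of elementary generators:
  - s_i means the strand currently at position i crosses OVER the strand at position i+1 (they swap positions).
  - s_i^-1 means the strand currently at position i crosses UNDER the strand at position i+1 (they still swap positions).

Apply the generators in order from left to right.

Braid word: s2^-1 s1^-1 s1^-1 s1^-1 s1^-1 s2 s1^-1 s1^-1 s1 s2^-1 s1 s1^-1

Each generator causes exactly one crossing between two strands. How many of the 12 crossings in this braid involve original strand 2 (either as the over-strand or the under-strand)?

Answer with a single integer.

Gen 1: crossing 2x3. Involves strand 2? yes. Count so far: 1
Gen 2: crossing 1x3. Involves strand 2? no. Count so far: 1
Gen 3: crossing 3x1. Involves strand 2? no. Count so far: 1
Gen 4: crossing 1x3. Involves strand 2? no. Count so far: 1
Gen 5: crossing 3x1. Involves strand 2? no. Count so far: 1
Gen 6: crossing 3x2. Involves strand 2? yes. Count so far: 2
Gen 7: crossing 1x2. Involves strand 2? yes. Count so far: 3
Gen 8: crossing 2x1. Involves strand 2? yes. Count so far: 4
Gen 9: crossing 1x2. Involves strand 2? yes. Count so far: 5
Gen 10: crossing 1x3. Involves strand 2? no. Count so far: 5
Gen 11: crossing 2x3. Involves strand 2? yes. Count so far: 6
Gen 12: crossing 3x2. Involves strand 2? yes. Count so far: 7

Answer: 7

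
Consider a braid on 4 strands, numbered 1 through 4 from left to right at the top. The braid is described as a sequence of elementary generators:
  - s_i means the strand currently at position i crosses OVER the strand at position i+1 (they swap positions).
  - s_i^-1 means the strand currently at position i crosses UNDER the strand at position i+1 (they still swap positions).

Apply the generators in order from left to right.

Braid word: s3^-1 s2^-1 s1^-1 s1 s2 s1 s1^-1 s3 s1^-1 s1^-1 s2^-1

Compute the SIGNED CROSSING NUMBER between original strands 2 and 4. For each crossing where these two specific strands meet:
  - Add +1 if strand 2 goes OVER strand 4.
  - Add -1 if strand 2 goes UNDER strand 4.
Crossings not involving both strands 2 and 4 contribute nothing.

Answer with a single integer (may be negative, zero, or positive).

Answer: -2

Derivation:
Gen 1: crossing 3x4. Both 2&4? no. Sum: 0
Gen 2: 2 under 4. Both 2&4? yes. Contrib: -1. Sum: -1
Gen 3: crossing 1x4. Both 2&4? no. Sum: -1
Gen 4: crossing 4x1. Both 2&4? no. Sum: -1
Gen 5: 4 over 2. Both 2&4? yes. Contrib: -1. Sum: -2
Gen 6: crossing 1x2. Both 2&4? no. Sum: -2
Gen 7: crossing 2x1. Both 2&4? no. Sum: -2
Gen 8: crossing 4x3. Both 2&4? no. Sum: -2
Gen 9: crossing 1x2. Both 2&4? no. Sum: -2
Gen 10: crossing 2x1. Both 2&4? no. Sum: -2
Gen 11: crossing 2x3. Both 2&4? no. Sum: -2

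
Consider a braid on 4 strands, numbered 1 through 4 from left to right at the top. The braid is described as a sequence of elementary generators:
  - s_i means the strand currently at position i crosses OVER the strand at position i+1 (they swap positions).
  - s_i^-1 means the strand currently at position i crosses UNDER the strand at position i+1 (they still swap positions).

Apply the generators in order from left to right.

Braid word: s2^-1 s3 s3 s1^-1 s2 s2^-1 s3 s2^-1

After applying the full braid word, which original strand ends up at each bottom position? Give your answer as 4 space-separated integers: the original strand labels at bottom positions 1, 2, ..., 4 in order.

Gen 1 (s2^-1): strand 2 crosses under strand 3. Perm now: [1 3 2 4]
Gen 2 (s3): strand 2 crosses over strand 4. Perm now: [1 3 4 2]
Gen 3 (s3): strand 4 crosses over strand 2. Perm now: [1 3 2 4]
Gen 4 (s1^-1): strand 1 crosses under strand 3. Perm now: [3 1 2 4]
Gen 5 (s2): strand 1 crosses over strand 2. Perm now: [3 2 1 4]
Gen 6 (s2^-1): strand 2 crosses under strand 1. Perm now: [3 1 2 4]
Gen 7 (s3): strand 2 crosses over strand 4. Perm now: [3 1 4 2]
Gen 8 (s2^-1): strand 1 crosses under strand 4. Perm now: [3 4 1 2]

Answer: 3 4 1 2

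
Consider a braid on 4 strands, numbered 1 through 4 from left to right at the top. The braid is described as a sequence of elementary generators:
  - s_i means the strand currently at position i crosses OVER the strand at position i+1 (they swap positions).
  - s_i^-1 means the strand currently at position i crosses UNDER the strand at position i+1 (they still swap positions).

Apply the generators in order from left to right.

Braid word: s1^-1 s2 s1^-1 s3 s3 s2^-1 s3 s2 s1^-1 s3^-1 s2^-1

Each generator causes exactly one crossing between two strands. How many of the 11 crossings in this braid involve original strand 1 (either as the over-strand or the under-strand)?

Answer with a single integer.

Gen 1: crossing 1x2. Involves strand 1? yes. Count so far: 1
Gen 2: crossing 1x3. Involves strand 1? yes. Count so far: 2
Gen 3: crossing 2x3. Involves strand 1? no. Count so far: 2
Gen 4: crossing 1x4. Involves strand 1? yes. Count so far: 3
Gen 5: crossing 4x1. Involves strand 1? yes. Count so far: 4
Gen 6: crossing 2x1. Involves strand 1? yes. Count so far: 5
Gen 7: crossing 2x4. Involves strand 1? no. Count so far: 5
Gen 8: crossing 1x4. Involves strand 1? yes. Count so far: 6
Gen 9: crossing 3x4. Involves strand 1? no. Count so far: 6
Gen 10: crossing 1x2. Involves strand 1? yes. Count so far: 7
Gen 11: crossing 3x2. Involves strand 1? no. Count so far: 7

Answer: 7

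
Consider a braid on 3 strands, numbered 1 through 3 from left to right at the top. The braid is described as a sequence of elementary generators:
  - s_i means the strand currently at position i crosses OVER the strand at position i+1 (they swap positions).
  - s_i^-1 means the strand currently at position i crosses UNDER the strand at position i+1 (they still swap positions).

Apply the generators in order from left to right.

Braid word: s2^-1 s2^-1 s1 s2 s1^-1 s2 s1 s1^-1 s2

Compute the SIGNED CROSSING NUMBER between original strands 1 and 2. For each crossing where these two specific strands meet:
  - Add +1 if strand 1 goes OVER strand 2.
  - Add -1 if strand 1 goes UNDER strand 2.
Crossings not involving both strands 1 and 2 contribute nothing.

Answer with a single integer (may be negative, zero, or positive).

Gen 1: crossing 2x3. Both 1&2? no. Sum: 0
Gen 2: crossing 3x2. Both 1&2? no. Sum: 0
Gen 3: 1 over 2. Both 1&2? yes. Contrib: +1. Sum: 1
Gen 4: crossing 1x3. Both 1&2? no. Sum: 1
Gen 5: crossing 2x3. Both 1&2? no. Sum: 1
Gen 6: 2 over 1. Both 1&2? yes. Contrib: -1. Sum: 0
Gen 7: crossing 3x1. Both 1&2? no. Sum: 0
Gen 8: crossing 1x3. Both 1&2? no. Sum: 0
Gen 9: 1 over 2. Both 1&2? yes. Contrib: +1. Sum: 1

Answer: 1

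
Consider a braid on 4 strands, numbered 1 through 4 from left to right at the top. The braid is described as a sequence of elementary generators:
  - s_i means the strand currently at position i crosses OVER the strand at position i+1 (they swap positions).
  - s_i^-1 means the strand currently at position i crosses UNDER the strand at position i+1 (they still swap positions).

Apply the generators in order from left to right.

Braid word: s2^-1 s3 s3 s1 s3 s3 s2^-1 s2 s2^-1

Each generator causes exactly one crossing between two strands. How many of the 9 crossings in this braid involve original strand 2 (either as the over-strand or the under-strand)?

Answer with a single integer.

Answer: 8

Derivation:
Gen 1: crossing 2x3. Involves strand 2? yes. Count so far: 1
Gen 2: crossing 2x4. Involves strand 2? yes. Count so far: 2
Gen 3: crossing 4x2. Involves strand 2? yes. Count so far: 3
Gen 4: crossing 1x3. Involves strand 2? no. Count so far: 3
Gen 5: crossing 2x4. Involves strand 2? yes. Count so far: 4
Gen 6: crossing 4x2. Involves strand 2? yes. Count so far: 5
Gen 7: crossing 1x2. Involves strand 2? yes. Count so far: 6
Gen 8: crossing 2x1. Involves strand 2? yes. Count so far: 7
Gen 9: crossing 1x2. Involves strand 2? yes. Count so far: 8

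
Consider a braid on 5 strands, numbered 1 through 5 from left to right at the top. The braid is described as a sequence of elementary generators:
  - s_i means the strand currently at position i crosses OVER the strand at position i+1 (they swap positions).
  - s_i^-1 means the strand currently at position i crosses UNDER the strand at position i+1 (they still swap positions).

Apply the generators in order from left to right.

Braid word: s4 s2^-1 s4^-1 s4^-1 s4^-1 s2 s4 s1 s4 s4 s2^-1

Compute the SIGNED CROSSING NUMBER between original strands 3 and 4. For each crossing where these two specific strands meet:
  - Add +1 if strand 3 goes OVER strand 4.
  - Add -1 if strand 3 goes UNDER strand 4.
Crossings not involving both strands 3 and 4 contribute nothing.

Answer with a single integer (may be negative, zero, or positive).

Gen 1: crossing 4x5. Both 3&4? no. Sum: 0
Gen 2: crossing 2x3. Both 3&4? no. Sum: 0
Gen 3: crossing 5x4. Both 3&4? no. Sum: 0
Gen 4: crossing 4x5. Both 3&4? no. Sum: 0
Gen 5: crossing 5x4. Both 3&4? no. Sum: 0
Gen 6: crossing 3x2. Both 3&4? no. Sum: 0
Gen 7: crossing 4x5. Both 3&4? no. Sum: 0
Gen 8: crossing 1x2. Both 3&4? no. Sum: 0
Gen 9: crossing 5x4. Both 3&4? no. Sum: 0
Gen 10: crossing 4x5. Both 3&4? no. Sum: 0
Gen 11: crossing 1x3. Both 3&4? no. Sum: 0

Answer: 0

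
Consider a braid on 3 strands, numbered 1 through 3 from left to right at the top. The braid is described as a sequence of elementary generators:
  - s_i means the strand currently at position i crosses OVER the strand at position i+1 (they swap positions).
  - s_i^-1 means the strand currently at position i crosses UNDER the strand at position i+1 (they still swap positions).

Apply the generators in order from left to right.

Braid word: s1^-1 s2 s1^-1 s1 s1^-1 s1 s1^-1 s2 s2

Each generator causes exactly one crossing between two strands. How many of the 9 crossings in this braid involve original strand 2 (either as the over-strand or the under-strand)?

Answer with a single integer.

Answer: 8

Derivation:
Gen 1: crossing 1x2. Involves strand 2? yes. Count so far: 1
Gen 2: crossing 1x3. Involves strand 2? no. Count so far: 1
Gen 3: crossing 2x3. Involves strand 2? yes. Count so far: 2
Gen 4: crossing 3x2. Involves strand 2? yes. Count so far: 3
Gen 5: crossing 2x3. Involves strand 2? yes. Count so far: 4
Gen 6: crossing 3x2. Involves strand 2? yes. Count so far: 5
Gen 7: crossing 2x3. Involves strand 2? yes. Count so far: 6
Gen 8: crossing 2x1. Involves strand 2? yes. Count so far: 7
Gen 9: crossing 1x2. Involves strand 2? yes. Count so far: 8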